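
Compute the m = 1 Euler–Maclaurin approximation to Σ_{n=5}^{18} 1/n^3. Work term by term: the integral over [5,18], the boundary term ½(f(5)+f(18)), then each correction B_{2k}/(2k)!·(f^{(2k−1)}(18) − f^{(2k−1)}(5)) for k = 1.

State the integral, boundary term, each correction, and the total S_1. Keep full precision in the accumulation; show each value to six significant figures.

∫_5^18 1/x^3 dx evaluates to 0.0184568.
Boundary: ½(f(5) + f(18)) = ½(0.00800000 + 0.000171468) = 0.00408573.
So far: 0.0225425.
Correction k=1: B_{2}/2! · (f^{(1)}(18) − f^{(1)}(5)) = 1/12 · (-2.85780e-05 − (-0.00480000)) = 0.000397619.

S_1 ≈ 0.0229401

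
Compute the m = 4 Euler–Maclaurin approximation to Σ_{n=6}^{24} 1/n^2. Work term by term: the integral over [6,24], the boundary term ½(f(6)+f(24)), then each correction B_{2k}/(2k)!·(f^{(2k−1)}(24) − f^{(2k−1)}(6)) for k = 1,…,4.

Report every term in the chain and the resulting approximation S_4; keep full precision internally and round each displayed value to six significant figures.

The integral term ∫_6^24 1/x^2 dx = 0.125000.
Endpoint term: (f(6) + f(24))/2 = (0.0277778 + 0.00173611)/2 = 0.0147569.
Integral + boundary = 0.139757.
Order-1 term: 1/12 · (-0.000144676 − (-0.00925926)) = 0.000759549.
After k=1: 0.140516.
Order-2 term: −1/720 · (-3.01408e-06 − (-0.00308642)) = -4.28251e-06.
After k=2: 0.140512.
Order-3 term: 1/30240 · (-1.56983e-07 − (-0.00257202)) = 8.50483e-08.
After k=3: 0.140512.
Order-4 term: −1/1209600 · (-1.52623e-08 − (-0.00400091)) = -3.30762e-09.

S_4 ≈ 0.140512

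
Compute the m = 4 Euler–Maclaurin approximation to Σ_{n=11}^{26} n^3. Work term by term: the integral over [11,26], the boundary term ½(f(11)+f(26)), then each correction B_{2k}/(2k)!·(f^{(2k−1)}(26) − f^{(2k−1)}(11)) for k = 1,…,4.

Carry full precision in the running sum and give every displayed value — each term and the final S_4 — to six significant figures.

S_4 ≈ 120176

Integral: ∫_11^26 x^3 dx = 110584.
Boundary: ½(f(11) + f(26)) = ½(1331.00 + 17576.0) = 9453.50.
Running total after boundary: 120037.
Order-1 term: 1/12 · (2028.00 − 363.000) = 138.750.
Partial sum through k=1: 120176.
Order-2 term: −1/720 · (6.00000 − 6.00000) = 0.00000.
Partial sum through k=2: 120176.
Order-3 term: 1/30240 · (0.00000 − 0.00000) = 0.00000.
Partial sum through k=3: 120176.
Order-4 term: −1/1209600 · (0.00000 − 0.00000) = 0.00000.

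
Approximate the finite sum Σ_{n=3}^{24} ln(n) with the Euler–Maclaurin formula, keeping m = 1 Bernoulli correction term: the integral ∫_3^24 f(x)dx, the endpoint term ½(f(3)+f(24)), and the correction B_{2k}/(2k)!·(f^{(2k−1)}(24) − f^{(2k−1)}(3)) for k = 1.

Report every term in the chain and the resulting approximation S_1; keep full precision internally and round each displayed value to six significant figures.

The integral term ∫_3^24 ln(x) dx = 51.9775.
Boundary: ½(f(3) + f(24)) = ½(1.09861 + 3.17805) = 2.13833.
So far: 54.1158.
k=1: B_{2}/(2)! × [f^{(1)}(24) − f^{(1)}(3)] = 1/12 × (0.0416667 − 0.333333) = -0.0243056.

S_1 ≈ 54.0915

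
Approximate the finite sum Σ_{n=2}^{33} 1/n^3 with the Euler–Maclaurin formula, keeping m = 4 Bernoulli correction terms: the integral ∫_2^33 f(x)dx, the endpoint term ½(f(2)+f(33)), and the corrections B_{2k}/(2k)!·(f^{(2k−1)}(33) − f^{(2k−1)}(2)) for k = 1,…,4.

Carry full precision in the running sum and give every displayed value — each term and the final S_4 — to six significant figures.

The integral term ∫_2^33 1/x^3 dx = 0.124541.
Endpoint term: (f(2) + f(33))/2 = (0.125000 + 2.78265e-05)/2 = 0.0625139.
Integral + boundary = 0.187055.
k=1: B_{2}/(2)! × [f^{(1)}(33) − f^{(1)}(2)] = 1/12 × (-2.52968e-06 − (-0.187500)) = 0.0156248.
After k=1: 0.202680.
k=2: B_{4}/(4)! × [f^{(3)}(33) − f^{(3)}(2)] = −1/720 × (-4.64588e-08 − (-0.937500)) = -0.00130208.
After k=2: 0.201377.
k=3: B_{6}/(6)! × [f^{(5)}(33) − f^{(5)}(2)] = 1/30240 × (-1.79180e-09 − (-9.84375)) = 0.000325521.
After k=3: 0.201703.
k=4: B_{8}/(8)! × [f^{(7)}(33) − f^{(7)}(2)] = −1/1209600 × (-1.18466e-10 − (-177.188)) = -0.000146484.

S_4 ≈ 0.201557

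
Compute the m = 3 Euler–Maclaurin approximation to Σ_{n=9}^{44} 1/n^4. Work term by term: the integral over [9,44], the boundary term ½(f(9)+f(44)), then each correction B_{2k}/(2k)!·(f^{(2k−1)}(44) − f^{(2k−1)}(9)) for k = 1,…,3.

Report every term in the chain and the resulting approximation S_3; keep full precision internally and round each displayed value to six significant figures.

The integral term ∫_9^44 1/x^4 dx = 0.000453334.
½[f(9) + f(44)] = ½[0.000152416 + 2.66802e-07] = 7.63413e-05.
Integral + boundary = 0.000529676.
Correction k=1: B_{2}/2! · (f^{(1)}(44) − f^{(1)}(9)) = 1/12 · (-2.42547e-08 − (-6.77404e-05)) = 5.64301e-06.
Running total after k=1: 0.000535319.
Correction k=2: B_{4}/4! · (f^{(3)}(44) − f^{(3)}(9)) = −1/720 · (-3.75848e-10 − (-2.50890e-05)) = -3.48453e-08.
Running total after k=2: 0.000535284.
Correction k=3: B_{6}/6! · (f^{(5)}(44) − f^{(5)}(9)) = 1/30240 · (-1.08716e-11 − (-1.73455e-05)) = 5.73594e-10.

S_3 ≈ 0.000535284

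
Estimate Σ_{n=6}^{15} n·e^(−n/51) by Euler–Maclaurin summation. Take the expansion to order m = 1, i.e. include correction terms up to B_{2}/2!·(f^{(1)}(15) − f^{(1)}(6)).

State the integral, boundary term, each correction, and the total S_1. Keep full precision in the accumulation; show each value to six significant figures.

Integral: ∫_6^15 x·e^(−x/51) dx = 76.0458.
Endpoint term: (f(6) + f(15))/2 = (5.33406 + 11.1778)/2 = 8.25595.
Running total after boundary: 84.3018.
k=1: B_{2}/(2)! × [f^{(1)}(15) − f^{(1)}(6)] = 1/12 × (0.526016 − 0.784420) = -0.0215337.

S_1 ≈ 84.2802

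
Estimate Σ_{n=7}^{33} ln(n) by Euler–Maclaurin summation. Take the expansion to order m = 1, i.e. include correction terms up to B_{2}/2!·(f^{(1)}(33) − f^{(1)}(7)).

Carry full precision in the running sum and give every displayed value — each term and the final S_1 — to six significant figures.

The integral term ∫_7^33 ln(x) dx = 75.7634.
½[f(7) + f(33)] = ½[1.94591 + 3.49651] = 2.72121.
Running total after boundary: 78.4846.
Order-1 term: 1/12 · (0.0303030 − 0.142857) = -0.00937951.

S_1 ≈ 78.4752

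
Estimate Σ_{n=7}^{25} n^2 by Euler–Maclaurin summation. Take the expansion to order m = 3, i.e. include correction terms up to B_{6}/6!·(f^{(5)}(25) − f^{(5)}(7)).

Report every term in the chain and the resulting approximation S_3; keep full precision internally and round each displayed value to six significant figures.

∫_7^25 x^2 dx evaluates to 5094.00.
Endpoint term: (f(7) + f(25))/2 = (49.0000 + 625.000)/2 = 337.000.
So far: 5431.00.
k=1: B_{2}/(2)! × [f^{(1)}(25) − f^{(1)}(7)] = 1/12 × (50.0000 − 14.0000) = 3.00000.
Running total after k=1: 5434.00.
k=2: B_{4}/(4)! × [f^{(3)}(25) − f^{(3)}(7)] = −1/720 × (0.00000 − 0.00000) = 0.00000.
Running total after k=2: 5434.00.
k=3: B_{6}/(6)! × [f^{(5)}(25) − f^{(5)}(7)] = 1/30240 × (0.00000 − 0.00000) = 0.00000.

S_3 ≈ 5434.00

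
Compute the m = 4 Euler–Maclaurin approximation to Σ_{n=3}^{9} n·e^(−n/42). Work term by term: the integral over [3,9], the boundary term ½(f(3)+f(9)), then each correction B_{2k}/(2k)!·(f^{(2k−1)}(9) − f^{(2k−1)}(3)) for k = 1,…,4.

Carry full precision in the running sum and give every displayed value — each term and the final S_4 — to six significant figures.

S_4 ≈ 35.8719

The integral term ∫_3^9 x·e^(−x/42) dx = 30.8624.
Boundary: ½(f(3) + f(9)) = ½(2.79319 + 7.26406) = 5.02862.
Running total after boundary: 35.8911.
Correction k=1: B_{2}/2! · (f^{(1)}(9) − f^{(1)}(3)) = 1/12 · (0.634164 − 0.864558) = -0.0191995.
Running total after k=1: 35.8719.
Correction k=2: B_{4}/4! · (f^{(3)}(9) − f^{(3)}(3)) = −1/720 · (0.00127460 − 0.00154574) = 3.76578e-07.
Running total after k=2: 35.8719.
Correction k=3: B_{6}/6! · (f^{(5)}(9) − f^{(5)}(3)) = 1/30240 · (1.24133e-06 − 1.47470e-06) = -7.71724e-12.
Running total after k=3: 35.8719.
Correction k=4: B_{8}/8! · (f^{(7)}(9) − f^{(7)}(3)) = −1/1209600 · (9.97784e-10 − 1.17524e-09) = 1.46707e-16.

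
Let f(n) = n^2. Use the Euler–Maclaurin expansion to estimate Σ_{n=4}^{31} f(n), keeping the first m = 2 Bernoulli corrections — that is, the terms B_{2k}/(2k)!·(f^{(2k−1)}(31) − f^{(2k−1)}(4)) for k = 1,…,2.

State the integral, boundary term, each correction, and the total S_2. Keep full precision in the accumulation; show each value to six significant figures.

S_2 ≈ 10402.0

∫_4^31 x^2 dx evaluates to 9909.00.
Boundary: ½(f(4) + f(31)) = ½(16.0000 + 961.000) = 488.500.
Integral + boundary = 10397.5.
k=1: B_{2}/(2)! × [f^{(1)}(31) − f^{(1)}(4)] = 1/12 × (62.0000 − 8.00000) = 4.50000.
Partial sum through k=1: 10402.0.
k=2: B_{4}/(4)! × [f^{(3)}(31) − f^{(3)}(4)] = −1/720 × (0.00000 − 0.00000) = 0.00000.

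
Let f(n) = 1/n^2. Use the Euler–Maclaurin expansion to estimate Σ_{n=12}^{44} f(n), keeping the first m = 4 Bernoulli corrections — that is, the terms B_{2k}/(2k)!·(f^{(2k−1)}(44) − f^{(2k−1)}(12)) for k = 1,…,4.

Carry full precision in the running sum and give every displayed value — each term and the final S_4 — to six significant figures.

Integral: ∫_12^44 1/x^2 dx = 0.0606061.
½[f(12) + f(44)] = ½[0.00694444 + 0.000516529] = 0.00373049.
So far: 0.0643365.
Correction k=1: B_{2}/2! · (f^{(1)}(44) − f^{(1)}(12)) = 1/12 · (-2.34786e-05 − (-0.00115741)) = 9.44941e-05.
Partial sum through k=1: 0.0644310.
Correction k=2: B_{4}/4! · (f^{(3)}(44) − f^{(3)}(12)) = −1/720 · (-1.45528e-07 − (-9.64506e-05)) = -1.33757e-07.
Partial sum through k=2: 0.0644309.
Correction k=3: B_{6}/6! · (f^{(5)}(44) − f^{(5)}(12)) = 1/30240 · (-2.25509e-09 − (-2.00939e-05)) = 6.64406e-10.
Partial sum through k=3: 0.0644309.
Correction k=4: B_{8}/8! · (f^{(7)}(44) − f^{(7)}(12)) = −1/1209600 · (-6.52299e-11 − (-7.81429e-06)) = -6.46017e-12.

S_4 ≈ 0.0644309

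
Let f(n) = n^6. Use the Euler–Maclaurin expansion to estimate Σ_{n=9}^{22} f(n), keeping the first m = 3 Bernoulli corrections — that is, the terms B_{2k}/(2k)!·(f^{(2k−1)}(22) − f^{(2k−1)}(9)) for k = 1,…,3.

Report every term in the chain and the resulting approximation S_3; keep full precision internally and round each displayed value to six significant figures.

The integral term ∫_9^22 x^6 dx = 3.55654e+08.
Endpoint term: (f(9) + f(22))/2 = (531441 + 1.13380e+08)/2 = 5.69557e+07.
Running total after boundary: 4.12609e+08.
k=1: B_{2}/(2)! × [f^{(1)}(22) − f^{(1)}(9)] = 1/12 × (3.09218e+07 − 354294) = 2.54729e+06.
After k=1: 4.15157e+08.
k=2: B_{4}/(4)! × [f^{(3)}(22) − f^{(3)}(9)] = −1/720 × (1.27776e+06 − 87480.0) = -1653.17.
After k=2: 4.15155e+08.
k=3: B_{6}/(6)! × [f^{(5)}(22) − f^{(5)}(9)] = 1/30240 × (15840.0 − 6480.00) = 0.309524.

S_3 ≈ 4.15155e+08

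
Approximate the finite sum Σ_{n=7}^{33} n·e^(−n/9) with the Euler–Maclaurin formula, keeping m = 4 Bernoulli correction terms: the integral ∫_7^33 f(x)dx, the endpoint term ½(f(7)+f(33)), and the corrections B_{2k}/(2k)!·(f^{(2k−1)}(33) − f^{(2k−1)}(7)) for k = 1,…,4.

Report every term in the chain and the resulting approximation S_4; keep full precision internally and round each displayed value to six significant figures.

Integral: ∫_7^33 x·e^(−x/9) dx = 56.4951.
Endpoint term: (f(7) + f(33))/2 = (3.21598 + 0.843531)/2 = 2.02976.
Integral + boundary = 58.5248.
k=1: B_{2}/(2)! × [f^{(1)}(33) − f^{(1)}(7)] = 1/12 × (-0.0681641 − 0.102095) = -0.0141882.
Running total after k=1: 58.5106.
k=2: B_{4}/(4)! × [f^{(3)}(33) − f^{(3)}(7)] = −1/720 × (-0.000210383 − 0.0126043) = 1.77981e-05.
Running total after k=2: 58.5106.
k=3: B_{6}/(6)! × [f^{(5)}(33) − f^{(5)}(7)] = 1/30240 × (5.19464e-06 − 0.000295656) = -9.60520e-09.
Running total after k=3: 58.5106.
k=4: B_{8}/(8)! × [f^{(7)}(33) − f^{(7)}(7)] = −1/1209600 × (1.60328e-07 − 5.37905e-06) = 4.31442e-12.

S_4 ≈ 58.5106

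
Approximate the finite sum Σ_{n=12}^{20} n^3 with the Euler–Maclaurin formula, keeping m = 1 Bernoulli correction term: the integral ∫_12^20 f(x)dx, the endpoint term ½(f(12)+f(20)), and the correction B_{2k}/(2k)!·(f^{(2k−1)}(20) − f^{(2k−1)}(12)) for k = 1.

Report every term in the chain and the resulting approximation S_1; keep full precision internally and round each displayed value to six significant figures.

S_1 ≈ 39744.0

Integral: ∫_12^20 x^3 dx = 34816.0.
Endpoint term: (f(12) + f(20))/2 = (1728.00 + 8000.00)/2 = 4864.00.
Running total after boundary: 39680.0.
Correction k=1: B_{2}/2! · (f^{(1)}(20) − f^{(1)}(12)) = 1/12 · (1200.00 − 432.000) = 64.0000.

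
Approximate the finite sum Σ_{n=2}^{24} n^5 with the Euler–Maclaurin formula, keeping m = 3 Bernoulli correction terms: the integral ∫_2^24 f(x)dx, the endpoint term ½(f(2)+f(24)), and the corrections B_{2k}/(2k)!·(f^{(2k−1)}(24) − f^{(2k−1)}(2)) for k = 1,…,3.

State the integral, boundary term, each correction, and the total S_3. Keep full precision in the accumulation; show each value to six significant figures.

S_3 ≈ 3.59700e+07

The integral term ∫_2^24 x^5 dx = 3.18505e+07.
Boundary: ½(f(2) + f(24)) = ½(32.0000 + 7.96262e+06) = 3.98133e+06.
So far: 3.58318e+07.
k=1: B_{2}/(2)! × [f^{(1)}(24) − f^{(1)}(2)] = 1/12 × (1.65888e+06 − 80.0000) = 138233.
After k=1: 3.59700e+07.
k=2: B_{4}/(4)! × [f^{(3)}(24) − f^{(3)}(2)] = −1/720 × (34560.0 − 240.000) = -47.6667.
After k=2: 3.59700e+07.
k=3: B_{6}/(6)! × [f^{(5)}(24) − f^{(5)}(2)] = 1/30240 × (120.000 − 120.000) = 0.00000.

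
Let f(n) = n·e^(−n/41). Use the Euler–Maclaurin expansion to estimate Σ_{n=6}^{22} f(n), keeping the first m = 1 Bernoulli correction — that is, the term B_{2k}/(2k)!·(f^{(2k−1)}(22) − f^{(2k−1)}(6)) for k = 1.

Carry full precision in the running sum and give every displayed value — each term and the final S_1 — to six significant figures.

S_1 ≈ 163.261

∫_6^22 x·e^(−x/41) dx evaluates to 154.276.
Boundary: ½(f(6) + f(22)) = ½(5.18318 + 12.8643) = 9.02374.
Integral + boundary = 163.300.
Correction k=1: B_{2}/2! · (f^{(1)}(22) − f^{(1)}(6)) = 1/12 · (0.270978 − 0.737444) = -0.0388722.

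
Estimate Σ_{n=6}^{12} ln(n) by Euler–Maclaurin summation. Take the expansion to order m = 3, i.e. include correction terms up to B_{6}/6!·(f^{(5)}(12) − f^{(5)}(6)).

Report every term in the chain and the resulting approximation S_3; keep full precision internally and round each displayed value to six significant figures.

Integral: ∫_6^12 ln(x) dx = 13.0683.
Boundary: ½(f(6) + f(12)) = ½(1.79176 + 2.48491) = 2.13833.
So far: 15.2067.
k=1: B_{2}/(2)! × [f^{(1)}(12) − f^{(1)}(6)] = 1/12 × (0.0833333 − 0.166667) = -0.00694444.
Running total after k=1: 15.1997.
k=2: B_{4}/(4)! × [f^{(3)}(12) − f^{(3)}(6)] = −1/720 × (0.00115741 − 0.00925926) = 1.12526e-05.
Running total after k=2: 15.1997.
k=3: B_{6}/(6)! × [f^{(5)}(12) − f^{(5)}(6)] = 1/30240 × (9.64506e-05 − 0.00308642) = -9.88746e-08.

S_3 ≈ 15.1997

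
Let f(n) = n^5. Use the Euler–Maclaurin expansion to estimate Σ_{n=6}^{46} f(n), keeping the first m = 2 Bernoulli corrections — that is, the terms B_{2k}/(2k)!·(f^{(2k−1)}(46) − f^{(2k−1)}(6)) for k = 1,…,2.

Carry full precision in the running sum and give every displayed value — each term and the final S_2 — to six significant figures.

S_2 ≈ 1.68389e+09

Integral: ∫_6^46 x^5 dx = 1.57904e+09.
½[f(6) + f(46)] = ½[7776.00 + 2.05963e+08] = 1.02985e+08.
Integral + boundary = 1.68203e+09.
k=1: B_{2}/(2)! × [f^{(1)}(46) − f^{(1)}(6)] = 1/12 × (2.23873e+07 − 6480.00) = 1.86507e+06.
Partial sum through k=1: 1.68389e+09.
k=2: B_{4}/(4)! × [f^{(3)}(46) − f^{(3)}(6)] = −1/720 × (126960 − 2160.00) = -173.333.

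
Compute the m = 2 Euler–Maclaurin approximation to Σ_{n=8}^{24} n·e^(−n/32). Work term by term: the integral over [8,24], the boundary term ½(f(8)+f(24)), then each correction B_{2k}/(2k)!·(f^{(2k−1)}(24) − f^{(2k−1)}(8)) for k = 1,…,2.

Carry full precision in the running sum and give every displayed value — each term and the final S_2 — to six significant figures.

Integral: ∫_8^24 x·e^(−x/32) dx = 150.384.
Endpoint term: (f(8) + f(24))/2 = (6.23041 + 11.3368)/2 = 8.78360.
Integral + boundary = 159.168.
Order-1 term: 1/12 · (0.118092 − 0.584101) = -0.0388341.
Partial sum through k=1: 159.129.
Order-2 term: −1/720 · (0.00103791 − 0.00209151) = 1.46332e-06.

S_2 ≈ 159.129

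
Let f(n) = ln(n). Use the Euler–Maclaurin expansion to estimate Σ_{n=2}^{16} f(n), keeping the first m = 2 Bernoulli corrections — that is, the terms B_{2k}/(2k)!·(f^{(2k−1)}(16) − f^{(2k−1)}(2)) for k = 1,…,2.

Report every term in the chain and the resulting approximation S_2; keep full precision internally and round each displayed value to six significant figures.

The integral term ∫_2^16 ln(x) dx = 28.9751.
Boundary: ½(f(2) + f(16)) = ½(0.693147 + 2.77259) = 1.73287.
Integral + boundary = 30.7080.
k=1: B_{2}/(2)! × [f^{(1)}(16) − f^{(1)}(2)] = 1/12 × (0.0625000 − 0.500000) = -0.0364583.
After k=1: 30.6715.
k=2: B_{4}/(4)! × [f^{(3)}(16) − f^{(3)}(2)] = −1/720 × (0.000488281 − 0.250000) = 0.000346544.

S_2 ≈ 30.6719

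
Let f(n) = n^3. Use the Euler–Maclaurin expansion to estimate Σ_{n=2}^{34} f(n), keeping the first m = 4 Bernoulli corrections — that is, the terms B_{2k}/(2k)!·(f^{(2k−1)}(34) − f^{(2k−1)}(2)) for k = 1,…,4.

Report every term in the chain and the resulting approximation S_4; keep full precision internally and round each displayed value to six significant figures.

∫_2^34 x^3 dx evaluates to 334080.
½[f(2) + f(34)] = ½[8.00000 + 39304.0] = 19656.0.
Running total after boundary: 353736.
Order-1 term: 1/12 · (3468.00 − 12.0000) = 288.000.
Running total after k=1: 354024.
Order-2 term: −1/720 · (6.00000 − 6.00000) = 0.00000.
Running total after k=2: 354024.
Order-3 term: 1/30240 · (0.00000 − 0.00000) = 0.00000.
Running total after k=3: 354024.
Order-4 term: −1/1209600 · (0.00000 − 0.00000) = 0.00000.

S_4 ≈ 354024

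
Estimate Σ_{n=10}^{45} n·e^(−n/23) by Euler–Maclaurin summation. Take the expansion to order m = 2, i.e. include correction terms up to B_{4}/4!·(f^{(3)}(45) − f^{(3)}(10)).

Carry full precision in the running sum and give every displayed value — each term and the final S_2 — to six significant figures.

S_2 ≈ 276.686

The integral term ∫_10^45 x·e^(−x/23) dx = 270.311.
½[f(10) + f(45)] = ½[6.47405 + 6.36071] = 6.41738.
So far: 276.728.
Order-1 term: 1/12 · (-0.135204 − 0.365925) = -0.0417607.
Running total after k=1: 276.686.
Order-2 term: −1/720 · (0.000278818 − 0.00313939) = 3.97301e-06.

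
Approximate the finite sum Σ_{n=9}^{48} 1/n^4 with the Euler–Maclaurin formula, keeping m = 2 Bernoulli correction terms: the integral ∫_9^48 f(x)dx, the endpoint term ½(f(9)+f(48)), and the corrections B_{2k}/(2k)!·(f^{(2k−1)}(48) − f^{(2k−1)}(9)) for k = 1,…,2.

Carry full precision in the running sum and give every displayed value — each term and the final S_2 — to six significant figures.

S_2 ≈ 0.000536144

∫_9^48 1/x^4 dx evaluates to 0.000454233.
Endpoint term: (f(9) + f(48))/2 = (0.000152416 + 1.88380e-07)/2 = 7.63021e-05.
Running total after boundary: 0.000530535.
k=1: B_{2}/(2)! × [f^{(1)}(48) − f^{(1)}(9)] = 1/12 × (-1.56983e-08 − (-6.77404e-05)) = 5.64372e-06.
After k=1: 0.000536179.
k=2: B_{4}/(4)! × [f^{(3)}(48) − f^{(3)}(9)] = −1/720 × (-2.04406e-10 − (-2.50890e-05)) = -3.48456e-08.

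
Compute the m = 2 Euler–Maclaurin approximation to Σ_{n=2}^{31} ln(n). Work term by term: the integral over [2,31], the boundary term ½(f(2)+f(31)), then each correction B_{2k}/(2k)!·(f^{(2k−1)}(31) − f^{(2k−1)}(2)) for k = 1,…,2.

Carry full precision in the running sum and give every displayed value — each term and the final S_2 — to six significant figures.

S_2 ≈ 78.0922

The integral term ∫_2^31 ln(x) dx = 76.0673.
Endpoint term: (f(2) + f(31))/2 = (0.693147 + 3.43399)/2 = 2.06357.
Running total after boundary: 78.1309.
Order-1 term: 1/12 · (0.0322581 − 0.500000) = -0.0389785.
Partial sum through k=1: 78.0919.
Order-2 term: −1/720 · (6.71344e-05 − 0.250000) = 0.000347129.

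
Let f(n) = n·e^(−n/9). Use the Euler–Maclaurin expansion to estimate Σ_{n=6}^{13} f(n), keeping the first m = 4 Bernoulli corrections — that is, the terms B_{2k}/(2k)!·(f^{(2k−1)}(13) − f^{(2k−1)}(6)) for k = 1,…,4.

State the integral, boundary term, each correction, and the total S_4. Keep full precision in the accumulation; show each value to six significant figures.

∫_6^13 x·e^(−x/9) dx evaluates to 22.6076.
Endpoint term: (f(6) + f(13))/2 = (3.08050 + 3.06640)/2 = 3.07345.
So far: 25.6811.
Order-1 term: 1/12 · (-0.104834 − 0.171139) = -0.0229978.
Partial sum through k=1: 25.6581.
Order-2 term: −1/720 · (0.00452988 − 0.0147898) = 1.42499e-05.
Partial sum through k=2: 25.6581.
Order-3 term: 1/30240 · (0.000127827 − 0.000339096) = -6.98640e-09.
Partial sum through k=3: 25.6581.
Order-4 term: −1/1209600 · (2.46580e-06 − 6.11854e-06) = 3.01979e-12.

S_4 ≈ 25.6581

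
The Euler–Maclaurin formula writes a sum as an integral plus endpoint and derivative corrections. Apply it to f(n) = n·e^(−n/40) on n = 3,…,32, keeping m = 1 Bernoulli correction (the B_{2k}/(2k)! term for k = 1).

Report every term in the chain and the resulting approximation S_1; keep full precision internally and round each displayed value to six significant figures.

∫_3^32 x·e^(−x/40) dx evaluates to 301.651.
Boundary: ½(f(3) + f(32)) = ½(2.78323 + 14.3785) = 8.58088.
Running total after boundary: 310.232.
Order-1 term: 1/12 · (0.0898658 − 0.858163) = -0.0640247.

S_1 ≈ 310.168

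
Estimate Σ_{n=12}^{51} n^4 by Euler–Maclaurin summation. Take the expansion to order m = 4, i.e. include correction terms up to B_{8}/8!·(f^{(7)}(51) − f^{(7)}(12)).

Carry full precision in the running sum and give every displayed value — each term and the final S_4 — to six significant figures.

The integral term ∫_12^51 x^4 dx = 6.89553e+07.
½[f(12) + f(51)] = ½[20736.0 + 6.76520e+06] = 3.39297e+06.
Integral + boundary = 7.23483e+07.
k=1: B_{2}/(2)! × [f^{(1)}(51) − f^{(1)}(12)] = 1/12 × (530604 − 6912.00) = 43641.0.
Partial sum through k=1: 7.23919e+07.
k=2: B_{4}/(4)! × [f^{(3)}(51) − f^{(3)}(12)] = −1/720 × (1224.00 − 288.000) = -1.30000.
Partial sum through k=2: 7.23919e+07.
k=3: B_{6}/(6)! × [f^{(5)}(51) − f^{(5)}(12)] = 1/30240 × (0.00000 − 0.00000) = 0.00000.
Partial sum through k=3: 7.23919e+07.
k=4: B_{8}/(8)! × [f^{(7)}(51) − f^{(7)}(12)] = −1/1209600 × (0.00000 − 0.00000) = 0.00000.

S_4 ≈ 7.23919e+07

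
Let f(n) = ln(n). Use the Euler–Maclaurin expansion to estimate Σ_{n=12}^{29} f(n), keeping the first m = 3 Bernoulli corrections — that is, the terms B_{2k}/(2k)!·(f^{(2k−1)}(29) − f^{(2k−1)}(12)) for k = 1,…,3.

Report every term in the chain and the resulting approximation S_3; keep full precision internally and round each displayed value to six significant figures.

S_3 ≈ 53.7547

The integral term ∫_12^29 ln(x) dx = 50.8327.
Endpoint term: (f(12) + f(29))/2 = (2.48491 + 3.36730)/2 = 2.92610.
So far: 53.7588.
Order-1 term: 1/12 · (0.0344828 − 0.0833333) = -0.00407088.
After k=1: 53.7547.
Order-2 term: −1/720 · (8.20042e-05 − 0.00115741) = 1.49362e-06.
After k=2: 53.7547.
Order-3 term: 1/30240 · (1.17010e-06 − 9.64506e-05) = -3.15081e-09.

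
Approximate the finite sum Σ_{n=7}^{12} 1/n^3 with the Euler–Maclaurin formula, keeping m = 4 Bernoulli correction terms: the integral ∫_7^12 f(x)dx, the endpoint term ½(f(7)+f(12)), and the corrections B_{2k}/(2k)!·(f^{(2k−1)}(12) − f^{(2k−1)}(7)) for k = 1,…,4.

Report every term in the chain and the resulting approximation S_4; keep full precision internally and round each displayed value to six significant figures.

The integral term ∫_7^12 1/x^3 dx = 0.00673186.
½[f(7) + f(12)] = ½[0.00291545 + 0.000578704] = 0.00174708.
So far: 0.00847894.
k=1: B_{2}/(2)! × [f^{(1)}(12) − f^{(1)}(7)] = 1/12 × (-0.000144676 − (-0.00124948)) = 9.20670e-05.
Running total after k=1: 0.00857100.
k=2: B_{4}/(4)! × [f^{(3)}(12) − f^{(3)}(7)] = −1/720 × (-2.00939e-05 − (-0.000509992)) = -6.80413e-07.
Running total after k=2: 0.00857032.
k=3: B_{6}/(6)! × [f^{(5)}(12) − f^{(5)}(7)] = 1/30240 × (-5.86071e-06 − (-0.000437136)) = 1.42617e-08.
Running total after k=3: 0.00857034.
k=4: B_{8}/(8)! × [f^{(7)}(12) − f^{(7)}(7)] = −1/1209600 × (-2.93036e-06 − (-0.000642322)) = -5.28597e-10.

S_4 ≈ 0.00857034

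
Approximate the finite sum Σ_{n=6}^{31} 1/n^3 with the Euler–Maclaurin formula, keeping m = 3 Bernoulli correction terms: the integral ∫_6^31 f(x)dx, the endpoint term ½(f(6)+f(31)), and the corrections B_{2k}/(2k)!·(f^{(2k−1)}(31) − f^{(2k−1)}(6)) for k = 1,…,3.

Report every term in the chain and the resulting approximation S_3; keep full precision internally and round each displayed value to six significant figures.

The integral term ∫_6^31 1/x^3 dx = 0.0133686.
½[f(6) + f(31)] = ½[0.00462963 + 3.35672e-05] = 0.00233160.
Integral + boundary = 0.0157002.
Order-1 term: 1/12 · (-3.24844e-06 − (-0.00231481)) = 0.000192631.
After k=1: 0.0158928.
Order-2 term: −1/720 · (-6.76054e-08 − (-0.00128601)) = -1.78603e-06.
After k=2: 0.0158910.
Order-3 term: 1/30240 · (-2.95466e-09 − (-0.00150034)) = 4.96144e-08.

S_3 ≈ 0.0158911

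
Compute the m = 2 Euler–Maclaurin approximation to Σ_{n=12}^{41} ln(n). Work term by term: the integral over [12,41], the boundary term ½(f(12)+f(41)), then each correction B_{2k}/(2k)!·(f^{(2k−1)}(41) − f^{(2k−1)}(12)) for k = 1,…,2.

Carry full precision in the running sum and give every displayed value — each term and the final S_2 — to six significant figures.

S_2 ≈ 96.5319

Integral: ∫_12^41 ln(x) dx = 93.4376.
½[f(12) + f(41)] = ½[2.48491 + 3.71357] = 3.09924.
Integral + boundary = 96.5368.
Order-1 term: 1/12 · (0.0243902 − 0.0833333) = -0.00491192.
Partial sum through k=1: 96.5319.
Order-2 term: −1/720 · (2.90187e-05 − 0.00115741) = 1.56721e-06.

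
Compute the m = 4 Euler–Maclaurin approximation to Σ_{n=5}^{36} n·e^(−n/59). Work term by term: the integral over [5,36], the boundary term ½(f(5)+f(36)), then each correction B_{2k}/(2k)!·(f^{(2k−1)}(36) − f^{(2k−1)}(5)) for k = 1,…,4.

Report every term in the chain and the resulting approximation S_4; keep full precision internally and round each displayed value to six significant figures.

S_4 ≈ 436.242

The integral term ∫_5^36 x·e^(−x/59) dx = 424.219.
Endpoint term: (f(5) + f(36))/2 = (4.59373 + 19.5573)/2 = 12.0755.
Running total after boundary: 436.294.
Order-1 term: 1/12 · (0.211779 − 0.840886) = -0.0524256.
Partial sum through k=1: 436.242.
Order-2 term: −1/720 · (0.000372967 − 0.000769428) = 5.50640e-07.
Partial sum through k=2: 436.242.
Order-3 term: 1/30240 · (1.96810e-07 − 3.72678e-07) = -5.81574e-12.
Partial sum through k=3: 436.242.
Order-4 term: −1/1209600 · (8.22970e-11 − 1.50623e-10) = 5.64865e-17.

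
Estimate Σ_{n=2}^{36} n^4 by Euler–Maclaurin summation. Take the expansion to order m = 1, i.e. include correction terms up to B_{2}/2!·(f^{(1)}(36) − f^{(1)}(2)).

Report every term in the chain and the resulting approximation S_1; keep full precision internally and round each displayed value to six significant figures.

S_1 ≈ 1.29486e+07

∫_2^36 x^4 dx evaluates to 1.20932e+07.
½[f(2) + f(36)] = ½[16.0000 + 1.67962e+06] = 839816.
Running total after boundary: 1.29330e+07.
Order-1 term: 1/12 · (186624 − 32.0000) = 15549.3.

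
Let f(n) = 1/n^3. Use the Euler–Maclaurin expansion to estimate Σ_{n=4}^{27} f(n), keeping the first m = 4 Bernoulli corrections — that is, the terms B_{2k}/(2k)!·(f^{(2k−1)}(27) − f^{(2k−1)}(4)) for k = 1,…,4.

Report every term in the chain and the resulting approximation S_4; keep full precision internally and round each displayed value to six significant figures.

S_4 ≈ 0.0393589

Integral: ∫_4^27 1/x^3 dx = 0.0305641.
Boundary: ½(f(4) + f(27)) = ½(0.0156250 + 5.08053e-05) = 0.00783790.
Running total after boundary: 0.0384020.
Order-1 term: 1/12 · (-5.64503e-06 − (-0.0117188)) = 0.000976092.
After k=1: 0.0393781.
Order-2 term: −1/720 · (-1.54870e-07 − (-0.0146484)) = -2.03448e-05.
After k=2: 0.0393578.
Order-3 term: 1/30240 · (-8.92258e-09 − (-0.0384521)) = 1.27157e-06.
After k=3: 0.0393591.
Order-4 term: −1/1209600 · (-8.81242e-10 − (-0.173035)) = -1.43051e-07.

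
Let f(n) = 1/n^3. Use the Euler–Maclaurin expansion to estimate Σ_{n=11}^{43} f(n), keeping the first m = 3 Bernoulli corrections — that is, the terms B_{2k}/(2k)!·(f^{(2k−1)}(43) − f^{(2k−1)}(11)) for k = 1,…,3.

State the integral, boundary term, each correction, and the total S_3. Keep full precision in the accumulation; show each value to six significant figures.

S_3 ≈ 0.00426072

Integral: ∫_11^43 1/x^3 dx = 0.00386181.
Endpoint term: (f(11) + f(43))/2 = (0.000751315 + 1.25775e-05)/2 = 0.000381946.
So far: 0.00424376.
Order-1 term: 1/12 · (-8.77501e-07 − (-0.000204904)) = 1.70022e-05.
After k=1: 0.00426076.
Order-2 term: −1/720 · (-9.49162e-09 − (-3.38684e-05)) = -4.70263e-08.
After k=2: 0.00426072.
Order-3 term: 1/30240 · (-2.15602e-10 − (-1.17560e-05)) = 3.88749e-10.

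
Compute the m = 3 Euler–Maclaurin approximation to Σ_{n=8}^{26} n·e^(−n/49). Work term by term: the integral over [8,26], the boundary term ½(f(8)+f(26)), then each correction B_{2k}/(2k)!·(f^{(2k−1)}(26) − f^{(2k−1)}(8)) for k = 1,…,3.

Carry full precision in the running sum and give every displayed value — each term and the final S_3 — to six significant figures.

S_3 ≈ 221.488

The integral term ∫_8^26 x·e^(−x/49) dx = 210.479.
Endpoint term: (f(8) + f(26))/2 = (6.79493 + 15.2944)/2 = 11.0446.
So far: 221.524.
Correction k=1: B_{2}/2! · (f^{(1)}(26) − f^{(1)}(8)) = 1/12 · (0.276115 − 0.710694) = -0.0362149.
Running total after k=1: 221.488.
Correction k=2: B_{4}/4! · (f^{(3)}(26) − f^{(3)}(8)) = −1/720 · (0.000605000 − 0.00100351) = 5.53485e-07.
Running total after k=2: 221.488.
Correction k=3: B_{6}/6! · (f^{(5)}(26) − f^{(5)}(8)) = 1/30240 · (4.56060e-07 − 7.12628e-07) = -8.48439e-12.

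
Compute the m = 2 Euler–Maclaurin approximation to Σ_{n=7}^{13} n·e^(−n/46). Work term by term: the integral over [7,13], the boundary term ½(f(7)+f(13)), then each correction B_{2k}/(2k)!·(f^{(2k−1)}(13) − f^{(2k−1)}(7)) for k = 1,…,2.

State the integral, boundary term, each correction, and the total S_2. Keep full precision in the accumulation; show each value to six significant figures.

Integral: ∫_7^13 x·e^(−x/46) dx = 47.9962.
Boundary: ½(f(7) + f(13)) = ½(6.01187 + 9.79959) = 7.90573.
Running total after boundary: 55.9019.
Order-1 term: 1/12 · (0.540780 − 0.728146) = -0.0156138.
Partial sum through k=1: 55.8863.
Order-2 term: −1/720 · (0.000968057 − 0.00115587) = 2.60853e-07.

S_2 ≈ 55.8863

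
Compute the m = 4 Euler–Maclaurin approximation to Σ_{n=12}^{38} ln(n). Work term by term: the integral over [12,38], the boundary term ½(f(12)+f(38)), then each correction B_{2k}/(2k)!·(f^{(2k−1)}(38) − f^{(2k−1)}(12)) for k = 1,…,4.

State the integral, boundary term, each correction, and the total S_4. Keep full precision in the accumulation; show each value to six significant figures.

∫_12^38 ln(x) dx evaluates to 82.4094.
½[f(12) + f(38)] = ½[2.48491 + 3.63759] = 3.06125.
Integral + boundary = 85.4706.
k=1: B_{2}/(2)! × [f^{(1)}(38) − f^{(1)}(12)] = 1/12 × (0.0263158 − 0.0833333) = -0.00475146.
Partial sum through k=1: 85.4659.
k=2: B_{4}/(4)! × [f^{(3)}(38) − f^{(3)}(12)] = −1/720 × (3.64485e-05 − 0.00115741) = 1.55689e-06.
Partial sum through k=2: 85.4659.
k=3: B_{6}/(6)! × [f^{(5)}(38) − f^{(5)}(12)] = 1/30240 × (3.02896e-07 − 9.64506e-05) = -3.17949e-09.
Partial sum through k=3: 85.4659.
k=4: B_{8}/(8)! × [f^{(7)}(38) − f^{(7)}(12)] = −1/1209600 × (6.29285e-09 − 2.00939e-05) = 1.66068e-11.

S_4 ≈ 85.4659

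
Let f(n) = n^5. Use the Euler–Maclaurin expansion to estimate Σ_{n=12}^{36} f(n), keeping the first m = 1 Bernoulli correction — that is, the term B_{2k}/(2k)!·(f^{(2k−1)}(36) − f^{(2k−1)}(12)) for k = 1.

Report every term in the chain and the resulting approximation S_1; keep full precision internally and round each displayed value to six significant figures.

Integral: ∫_12^36 x^5 dx = 3.62299e+08.
Boundary: ½(f(12) + f(36)) = ½(248832 + 6.04662e+07) = 3.03575e+07.
Running total after boundary: 3.92657e+08.
Correction k=1: B_{2}/2! · (f^{(1)}(36) − f^{(1)}(12)) = 1/12 · (8.39808e+06 − 103680) = 691200.

S_1 ≈ 3.93348e+08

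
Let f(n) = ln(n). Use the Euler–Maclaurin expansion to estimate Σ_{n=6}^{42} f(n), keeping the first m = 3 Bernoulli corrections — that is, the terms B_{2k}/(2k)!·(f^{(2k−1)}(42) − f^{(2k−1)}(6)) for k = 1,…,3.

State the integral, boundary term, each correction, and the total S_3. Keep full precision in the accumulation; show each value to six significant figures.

∫_6^42 ln(x) dx evaluates to 110.232.
Endpoint term: (f(6) + f(42))/2 = (1.79176 + 3.73767)/2 = 2.76471.
So far: 112.996.
Order-1 term: 1/12 · (0.0238095 − 0.166667) = -0.0119048.
After k=1: 112.984.
Order-2 term: −1/720 · (2.69949e-05 − 0.00925926) = 1.28226e-05.
After k=2: 112.984.
Order-3 term: 1/30240 · (1.83639e-07 − 0.00308642) = -1.02058e-07.

S_3 ≈ 112.984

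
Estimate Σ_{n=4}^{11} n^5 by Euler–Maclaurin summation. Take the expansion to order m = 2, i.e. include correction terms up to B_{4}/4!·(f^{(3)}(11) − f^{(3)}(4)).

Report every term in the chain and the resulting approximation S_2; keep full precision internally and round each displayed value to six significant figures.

Integral: ∫_4^11 x^5 dx = 294578.
½[f(4) + f(11)] = ½[1024.00 + 161051] = 81037.5.
So far: 375615.
Correction k=1: B_{2}/2! · (f^{(1)}(11) − f^{(1)}(4)) = 1/12 · (73205.0 − 1280.00) = 5993.75.
Partial sum through k=1: 381609.
Correction k=2: B_{4}/4! · (f^{(3)}(11) − f^{(3)}(4)) = −1/720 · (7260.00 − 960.000) = -8.75000.

S_2 ≈ 381600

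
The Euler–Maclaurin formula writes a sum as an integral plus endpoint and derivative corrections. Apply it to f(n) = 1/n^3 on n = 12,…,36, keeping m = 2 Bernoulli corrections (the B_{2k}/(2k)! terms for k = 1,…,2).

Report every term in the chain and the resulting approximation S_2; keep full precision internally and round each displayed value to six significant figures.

The integral term ∫_12^36 1/x^3 dx = 0.00308642.
½[f(12) + f(36)] = ½[0.000578704 + 2.14335e-05] = 0.000300069.
Running total after boundary: 0.00338649.
Correction k=1: B_{2}/2! · (f^{(1)}(36) − f^{(1)}(12)) = 1/12 · (-1.78612e-06 − (-0.000144676)) = 1.19075e-05.
After k=1: 0.00339840.
Correction k=2: B_{4}/4! · (f^{(3)}(36) − f^{(3)}(12)) = −1/720 · (-2.75636e-08 − (-2.00939e-05)) = -2.78699e-08.

S_2 ≈ 0.00339837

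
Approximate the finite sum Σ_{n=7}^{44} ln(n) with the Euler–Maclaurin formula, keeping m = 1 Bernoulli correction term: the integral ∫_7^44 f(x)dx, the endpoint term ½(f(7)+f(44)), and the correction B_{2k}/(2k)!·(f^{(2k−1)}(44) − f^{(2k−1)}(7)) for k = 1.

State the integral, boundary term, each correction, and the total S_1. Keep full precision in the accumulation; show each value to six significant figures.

S_1 ≈ 118.738

Integral: ∫_7^44 ln(x) dx = 115.883.
½[f(7) + f(44)] = ½[1.94591 + 3.78419] = 2.86505.
Integral + boundary = 118.748.
Correction k=1: B_{2}/2! · (f^{(1)}(44) − f^{(1)}(7)) = 1/12 · (0.0227273 − 0.142857) = -0.0100108.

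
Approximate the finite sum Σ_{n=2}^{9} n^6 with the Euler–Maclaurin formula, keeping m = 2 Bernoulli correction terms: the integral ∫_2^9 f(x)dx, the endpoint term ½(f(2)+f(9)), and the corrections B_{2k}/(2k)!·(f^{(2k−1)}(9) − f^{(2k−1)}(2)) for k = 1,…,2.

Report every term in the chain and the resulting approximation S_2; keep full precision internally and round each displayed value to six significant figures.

S_2 ≈ 978404

The integral term ∫_2^9 x^6 dx = 683263.
Boundary: ½(f(2) + f(9)) = ½(64.0000 + 531441) = 265752.
Running total after boundary: 949016.
Correction k=1: B_{2}/2! · (f^{(1)}(9) − f^{(1)}(2)) = 1/12 · (354294 − 192.000) = 29508.5.
After k=1: 978524.
Correction k=2: B_{4}/4! · (f^{(3)}(9) − f^{(3)}(2)) = −1/720 · (87480.0 − 960.000) = -120.167.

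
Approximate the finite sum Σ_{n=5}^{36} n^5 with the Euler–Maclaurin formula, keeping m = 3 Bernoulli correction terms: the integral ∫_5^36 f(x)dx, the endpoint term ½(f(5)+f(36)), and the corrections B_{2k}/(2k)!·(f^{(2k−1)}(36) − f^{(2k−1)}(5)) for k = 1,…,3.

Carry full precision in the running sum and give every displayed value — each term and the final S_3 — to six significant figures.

S_3 ≈ 3.93729e+08

Integral: ∫_5^36 x^5 dx = 3.62794e+08.
Boundary: ½(f(5) + f(36)) = ½(3125.00 + 6.04662e+07) = 3.02347e+07.
So far: 3.93029e+08.
k=1: B_{2}/(2)! × [f^{(1)}(36) − f^{(1)}(5)] = 1/12 × (8.39808e+06 − 3125.00) = 699580.
Running total after k=1: 3.93729e+08.
k=2: B_{4}/(4)! × [f^{(3)}(36) − f^{(3)}(5)] = −1/720 × (77760.0 − 1500.00) = -105.917.
Running total after k=2: 3.93729e+08.
k=3: B_{6}/(6)! × [f^{(5)}(36) − f^{(5)}(5)] = 1/30240 × (120.000 − 120.000) = 0.00000.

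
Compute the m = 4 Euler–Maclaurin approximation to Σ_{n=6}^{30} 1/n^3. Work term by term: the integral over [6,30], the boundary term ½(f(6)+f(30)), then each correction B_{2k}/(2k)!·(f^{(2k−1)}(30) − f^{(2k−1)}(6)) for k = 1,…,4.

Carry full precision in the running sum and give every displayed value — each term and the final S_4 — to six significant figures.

The integral term ∫_6^30 1/x^3 dx = 0.0133333.
½[f(6) + f(30)] = ½[0.00462963 + 3.70370e-05] = 0.00233333.
Running total after boundary: 0.0156667.
Correction k=1: B_{2}/2! · (f^{(1)}(30) − f^{(1)}(6)) = 1/12 · (-3.70370e-06 − (-0.00231481)) = 0.000192593.
Running total after k=1: 0.0158593.
Correction k=2: B_{4}/4! · (f^{(3)}(30) − f^{(3)}(6)) = −1/720 · (-8.23045e-08 − (-0.00128601)) = -1.78601e-06.
Running total after k=2: 0.0158575.
Correction k=3: B_{6}/6! · (f^{(5)}(30) − f^{(5)}(6)) = 1/30240 · (-3.84088e-09 − (-0.00150034)) = 4.96144e-08.
Running total after k=3: 0.0158575.
Correction k=4: B_{8}/8! · (f^{(7)}(30) − f^{(7)}(6)) = −1/1209600 · (-3.07270e-10 − (-0.00300069)) = -2.48073e-09.

S_4 ≈ 0.0158575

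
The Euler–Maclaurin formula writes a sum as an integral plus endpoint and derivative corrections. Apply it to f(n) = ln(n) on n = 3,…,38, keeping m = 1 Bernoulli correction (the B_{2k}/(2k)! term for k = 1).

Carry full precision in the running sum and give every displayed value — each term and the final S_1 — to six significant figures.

S_1 ≈ 102.275

Integral: ∫_3^38 ln(x) dx = 99.9324.
Boundary: ½(f(3) + f(38)) = ½(1.09861 + 3.63759) = 2.36810.
Running total after boundary: 102.301.
Correction k=1: B_{2}/2! · (f^{(1)}(38) − f^{(1)}(3)) = 1/12 · (0.0263158 − 0.333333) = -0.0255848.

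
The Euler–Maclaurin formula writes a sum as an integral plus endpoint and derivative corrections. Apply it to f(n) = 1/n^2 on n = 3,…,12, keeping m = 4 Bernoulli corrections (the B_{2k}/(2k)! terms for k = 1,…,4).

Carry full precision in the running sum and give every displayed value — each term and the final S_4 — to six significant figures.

S_4 ≈ 0.314976

∫_3^12 1/x^2 dx evaluates to 0.250000.
Endpoint term: (f(3) + f(12))/2 = (0.111111 + 0.00694444)/2 = 0.0590278.
Integral + boundary = 0.309028.
Correction k=1: B_{2}/2! · (f^{(1)}(12) − f^{(1)}(3)) = 1/12 · (-0.00115741 − (-0.0740741)) = 0.00607639.
After k=1: 0.315104.
Correction k=2: B_{4}/4! · (f^{(3)}(12) − f^{(3)}(3)) = −1/720 · (-9.64506e-05 − (-0.0987654)) = -0.000137040.
After k=2: 0.314967.
Correction k=3: B_{6}/6! · (f^{(5)}(12) − f^{(5)}(3)) = 1/30240 · (-2.00939e-05 − (-0.329218)) = 1.08862e-05.
After k=3: 0.314978.
Correction k=4: B_{8}/8! · (f^{(7)}(12) − f^{(7)}(3)) = −1/1209600 · (-7.81429e-06 − (-2.04847)) = -1.69350e-06.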